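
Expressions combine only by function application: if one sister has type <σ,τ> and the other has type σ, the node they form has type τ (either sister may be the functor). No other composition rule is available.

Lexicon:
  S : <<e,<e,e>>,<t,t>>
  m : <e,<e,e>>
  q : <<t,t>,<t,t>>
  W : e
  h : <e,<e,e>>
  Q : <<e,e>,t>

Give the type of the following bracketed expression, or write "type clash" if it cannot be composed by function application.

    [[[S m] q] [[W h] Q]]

[S m] — S of type <<e,<e,e>>,<t,t>> combines with m of type <e,<e,e>>: type <t,t>.
[[S m] q] — q of type <<t,t>,<t,t>> combines with [S m] of type <t,t>: type <t,t>.
[W h] — h of type <e,<e,e>> combines with W of type e: type <e,e>.
[[W h] Q] — Q of type <<e,e>,t> combines with [W h] of type <e,e>: type t.
[[[S m] q] [[W h] Q]] — [[S m] q] of type <t,t> combines with [[W h] Q] of type t: type t.

t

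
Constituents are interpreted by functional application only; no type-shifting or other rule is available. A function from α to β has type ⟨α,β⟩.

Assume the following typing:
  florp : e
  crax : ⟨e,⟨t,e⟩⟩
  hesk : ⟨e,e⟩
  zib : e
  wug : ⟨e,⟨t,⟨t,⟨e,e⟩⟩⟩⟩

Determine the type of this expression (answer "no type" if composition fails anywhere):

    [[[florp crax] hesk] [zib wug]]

[florp crax] — crax of type ⟨e,⟨t,e⟩⟩ combines with florp of type e: type ⟨t,e⟩.
[[florp crax] hesk]: ⟨t,e⟩ with ⟨e,e⟩ — neither is a function whose domain matches the other; composition fails here.

no type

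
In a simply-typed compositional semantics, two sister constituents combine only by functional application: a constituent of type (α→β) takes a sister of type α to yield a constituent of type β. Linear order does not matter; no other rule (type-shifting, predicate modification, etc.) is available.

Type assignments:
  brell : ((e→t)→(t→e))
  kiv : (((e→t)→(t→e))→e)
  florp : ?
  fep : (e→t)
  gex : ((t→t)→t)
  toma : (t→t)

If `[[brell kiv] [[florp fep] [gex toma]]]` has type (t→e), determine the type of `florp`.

((e→t)→(t→(e→(t→e))))

For [[brell kiv] [[florp fep] [gex toma]]] to have type (t→e) with [brell kiv] of type e, [[florp fep] [gex toma]] must be the function: [[florp fep] [gex toma]] : (e→(t→e)).
For [[florp fep] [gex toma]] to have type (e→(t→e)) with [gex toma] of type t, [florp fep] must be the function: [florp fep] : (t→(e→(t→e))).
For [florp fep] to have type (t→(e→(t→e))) with fep of type (e→t), florp must be the function: florp : ((e→t)→(t→(e→(t→e)))).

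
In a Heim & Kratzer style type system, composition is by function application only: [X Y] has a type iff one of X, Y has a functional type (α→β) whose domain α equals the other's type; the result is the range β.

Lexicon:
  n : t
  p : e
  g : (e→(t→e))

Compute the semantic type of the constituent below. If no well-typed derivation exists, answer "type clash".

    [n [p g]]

[p g]: functor g : (e→(t→e)), argument p : e; result (t→e).
[n [p g]]: functor [p g] : (t→e), argument n : t; result e.

e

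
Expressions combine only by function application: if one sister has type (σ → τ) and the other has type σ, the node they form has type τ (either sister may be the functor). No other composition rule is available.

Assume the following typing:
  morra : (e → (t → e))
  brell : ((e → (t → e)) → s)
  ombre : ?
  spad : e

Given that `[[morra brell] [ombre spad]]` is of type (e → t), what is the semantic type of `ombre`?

(e → (s → (e → t)))

[[morra brell] [ombre spad]] must have type (e → t). The sister [morra brell] has type s; that is not a function onto (e → t), so [ombre spad] must be the functor, of type (s → (e → t)).
[ombre spad] must have type (s → (e → t)). The sister spad has type e; that is not a function onto (s → (e → t)), so ombre must be the functor, of type (e → (s → (e → t))).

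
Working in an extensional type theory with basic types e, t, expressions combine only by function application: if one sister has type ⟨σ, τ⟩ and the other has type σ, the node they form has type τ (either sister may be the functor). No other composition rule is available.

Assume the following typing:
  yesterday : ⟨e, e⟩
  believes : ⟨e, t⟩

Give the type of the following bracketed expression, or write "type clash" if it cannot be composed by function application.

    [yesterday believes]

type clash

[yesterday believes]: ⟨e, e⟩ with ⟨e, t⟩ — neither is a function whose domain matches the other; composition fails here.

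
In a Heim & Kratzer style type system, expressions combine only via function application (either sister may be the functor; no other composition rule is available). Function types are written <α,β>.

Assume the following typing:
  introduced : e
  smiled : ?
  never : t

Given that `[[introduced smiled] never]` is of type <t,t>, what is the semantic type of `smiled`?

[[introduced smiled] never] must have type <t,t>. The sister never has type t; that is not a function onto <t,t>, so [introduced smiled] must be the functor, of type <t,<t,t>>.
[introduced smiled] must have type <t,<t,t>>. The sister introduced has type e; that is not a function onto <t,<t,t>>, so smiled must be the functor, of type <e,<t,<t,t>>>.

<e,<t,<t,t>>>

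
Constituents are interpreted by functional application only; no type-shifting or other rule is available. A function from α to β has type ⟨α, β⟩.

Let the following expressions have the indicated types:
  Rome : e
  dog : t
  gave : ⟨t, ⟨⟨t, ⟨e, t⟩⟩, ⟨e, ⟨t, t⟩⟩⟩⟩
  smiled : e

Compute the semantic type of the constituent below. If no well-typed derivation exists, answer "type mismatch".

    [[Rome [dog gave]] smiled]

type mismatch

[dog gave]: ⟨t, ⟨⟨t, ⟨e, t⟩⟩, ⟨e, ⟨t, t⟩⟩⟩⟩ applied to t yields ⟨⟨t, ⟨e, t⟩⟩, ⟨e, ⟨t, t⟩⟩⟩.
[Rome [dog gave]]: e and ⟨⟨t, ⟨e, t⟩⟩, ⟨e, ⟨t, t⟩⟩⟩ cannot combine by function application — type clash.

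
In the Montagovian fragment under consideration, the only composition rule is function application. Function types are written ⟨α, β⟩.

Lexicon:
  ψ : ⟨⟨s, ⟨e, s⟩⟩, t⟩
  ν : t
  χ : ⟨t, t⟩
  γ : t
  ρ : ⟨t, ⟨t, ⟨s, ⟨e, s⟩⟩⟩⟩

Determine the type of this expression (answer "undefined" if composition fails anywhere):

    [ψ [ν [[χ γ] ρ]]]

[χ γ] — χ of type ⟨t, t⟩ combines with γ of type t: type t.
[[χ γ] ρ] — ρ of type ⟨t, ⟨t, ⟨s, ⟨e, s⟩⟩⟩⟩ combines with [χ γ] of type t: type ⟨t, ⟨s, ⟨e, s⟩⟩⟩.
[ν [[χ γ] ρ]] — [[χ γ] ρ] of type ⟨t, ⟨s, ⟨e, s⟩⟩⟩ combines with ν of type t: type ⟨s, ⟨e, s⟩⟩.
[ψ [ν [[χ γ] ρ]]] — ψ of type ⟨⟨s, ⟨e, s⟩⟩, t⟩ combines with [ν [[χ γ] ρ]] of type ⟨s, ⟨e, s⟩⟩: type t.

t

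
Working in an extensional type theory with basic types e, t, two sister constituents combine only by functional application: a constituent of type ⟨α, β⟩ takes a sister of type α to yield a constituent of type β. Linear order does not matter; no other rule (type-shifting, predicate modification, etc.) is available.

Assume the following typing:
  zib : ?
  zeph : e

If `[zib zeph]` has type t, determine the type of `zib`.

⟨e, t⟩

For [zib zeph] to have type t with zeph of type e, zib must be the function: zib : ⟨e, t⟩.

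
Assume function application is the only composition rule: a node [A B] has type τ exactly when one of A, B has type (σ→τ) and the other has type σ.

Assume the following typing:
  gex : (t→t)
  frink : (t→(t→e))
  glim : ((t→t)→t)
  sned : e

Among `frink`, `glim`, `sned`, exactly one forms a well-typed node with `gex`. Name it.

glim

frink : (t→(t→e)) — no; gex wants t, and frink wants t.
glim — combines: glim : ((t→t)→t) takes gex : (t→t) as argument, giving t.
sned : e — no; gex wants t, and sned wants nothing (atomic).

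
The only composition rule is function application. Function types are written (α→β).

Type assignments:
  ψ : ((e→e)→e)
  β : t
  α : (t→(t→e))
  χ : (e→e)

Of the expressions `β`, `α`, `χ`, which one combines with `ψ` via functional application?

χ

β : t — does not combine with ψ.
α : (t→(t→e)) — does not combine with ψ.
χ — combines: ψ : ((e→e)→e) takes χ : (e→e) as argument, giving e.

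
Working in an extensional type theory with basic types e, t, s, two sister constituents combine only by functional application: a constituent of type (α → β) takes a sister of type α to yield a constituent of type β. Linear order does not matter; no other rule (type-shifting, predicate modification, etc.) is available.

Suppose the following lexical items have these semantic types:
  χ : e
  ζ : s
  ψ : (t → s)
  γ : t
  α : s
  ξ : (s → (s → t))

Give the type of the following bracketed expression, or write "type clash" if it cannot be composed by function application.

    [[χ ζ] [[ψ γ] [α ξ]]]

type clash

[χ ζ]: e and s cannot combine by function application — type clash.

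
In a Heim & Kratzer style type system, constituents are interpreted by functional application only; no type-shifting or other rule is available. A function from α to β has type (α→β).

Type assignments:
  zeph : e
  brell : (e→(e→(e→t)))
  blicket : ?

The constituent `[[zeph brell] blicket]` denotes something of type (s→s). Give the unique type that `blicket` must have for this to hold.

[[zeph brell] blicket] is required to be (s→s). [zeph brell] : (e→(e→t)) cannot yield (s→s) as functor, so blicket : ((e→(e→t))→(s→s)).

((e→(e→t))→(s→s))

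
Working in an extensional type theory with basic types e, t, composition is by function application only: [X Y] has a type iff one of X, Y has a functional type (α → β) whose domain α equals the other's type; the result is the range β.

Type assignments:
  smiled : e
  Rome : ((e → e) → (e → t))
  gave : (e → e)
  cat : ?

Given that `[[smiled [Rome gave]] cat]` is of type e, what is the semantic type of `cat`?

[[smiled [Rome gave]] cat] is required to be e. [smiled [Rome gave]] : t cannot yield e as functor, so cat : (t → e).

(t → e)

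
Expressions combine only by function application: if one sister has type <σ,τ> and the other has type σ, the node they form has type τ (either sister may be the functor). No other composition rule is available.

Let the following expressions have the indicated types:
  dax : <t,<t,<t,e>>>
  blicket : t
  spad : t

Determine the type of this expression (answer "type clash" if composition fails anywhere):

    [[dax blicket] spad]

<t,e>

[dax blicket]: <t,<t,<t,e>>> applied to t yields <t,<t,e>>.
[[dax blicket] spad]: <t,<t,e>> applied to t yields <t,e>.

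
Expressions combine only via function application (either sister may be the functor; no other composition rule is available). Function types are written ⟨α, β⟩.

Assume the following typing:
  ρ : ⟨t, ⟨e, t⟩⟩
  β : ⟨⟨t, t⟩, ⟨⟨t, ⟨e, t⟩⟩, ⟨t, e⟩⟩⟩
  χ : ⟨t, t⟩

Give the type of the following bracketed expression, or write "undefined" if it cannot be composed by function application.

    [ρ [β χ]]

[β χ]: functor β : ⟨⟨t, t⟩, ⟨⟨t, ⟨e, t⟩⟩, ⟨t, e⟩⟩⟩, argument χ : ⟨t, t⟩; result ⟨⟨t, ⟨e, t⟩⟩, ⟨t, e⟩⟩.
[ρ [β χ]]: functor [β χ] : ⟨⟨t, ⟨e, t⟩⟩, ⟨t, e⟩⟩, argument ρ : ⟨t, ⟨e, t⟩⟩; result ⟨t, e⟩.

⟨t, e⟩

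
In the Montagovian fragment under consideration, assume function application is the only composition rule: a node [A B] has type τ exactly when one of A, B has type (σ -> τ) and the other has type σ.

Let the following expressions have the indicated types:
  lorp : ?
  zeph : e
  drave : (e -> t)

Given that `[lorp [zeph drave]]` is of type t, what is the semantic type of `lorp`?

At [lorp [zeph drave]] (required: t): [zeph drave] is t, which is not a function with range t; hence lorp is the functor — type (t -> t).

(t -> t)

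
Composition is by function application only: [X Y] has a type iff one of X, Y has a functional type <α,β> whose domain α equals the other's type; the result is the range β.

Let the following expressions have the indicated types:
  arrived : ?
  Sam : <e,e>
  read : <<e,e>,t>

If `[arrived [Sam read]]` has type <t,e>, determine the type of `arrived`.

<t,<t,e>>

[arrived [Sam read]] is required to be <t,e>. [Sam read] : t cannot yield <t,e> as functor, so arrived : <t,<t,e>>.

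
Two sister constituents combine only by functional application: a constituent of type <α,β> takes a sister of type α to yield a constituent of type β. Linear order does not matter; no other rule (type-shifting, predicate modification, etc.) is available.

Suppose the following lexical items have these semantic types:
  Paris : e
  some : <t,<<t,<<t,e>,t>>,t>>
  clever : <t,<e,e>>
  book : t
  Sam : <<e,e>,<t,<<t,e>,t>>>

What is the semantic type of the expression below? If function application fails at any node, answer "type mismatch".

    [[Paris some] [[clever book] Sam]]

[Paris some]: e with <t,<<t,<<t,e>,t>>,t>> — neither is a function whose domain matches the other; composition fails here.

type mismatch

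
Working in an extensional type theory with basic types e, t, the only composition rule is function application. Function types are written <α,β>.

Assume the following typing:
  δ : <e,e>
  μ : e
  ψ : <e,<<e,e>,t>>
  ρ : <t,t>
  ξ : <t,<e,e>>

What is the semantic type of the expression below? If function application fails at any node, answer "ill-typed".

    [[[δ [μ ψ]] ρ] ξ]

<e,e>

[μ ψ]: <e,<<e,e>,t>> applied to e yields <<e,e>,t>.
[δ [μ ψ]]: <<e,e>,t> applied to <e,e> yields t.
[[δ [μ ψ]] ρ]: <t,t> applied to t yields t.
[[[δ [μ ψ]] ρ] ξ]: <t,<e,e>> applied to t yields <e,e>.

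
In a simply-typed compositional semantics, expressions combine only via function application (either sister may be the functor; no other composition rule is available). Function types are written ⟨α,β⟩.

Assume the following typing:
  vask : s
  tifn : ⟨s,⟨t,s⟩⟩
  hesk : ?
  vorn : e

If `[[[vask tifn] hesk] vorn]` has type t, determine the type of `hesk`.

⟨⟨t,s⟩,⟨e,t⟩⟩

[[[vask tifn] hesk] vorn] must have type t. The sister vorn has type e; that is not a function onto t, so [[vask tifn] hesk] must be the functor, of type ⟨e,t⟩.
[[vask tifn] hesk] must have type ⟨e,t⟩. The sister [vask tifn] has type ⟨t,s⟩; that is not a function onto ⟨e,t⟩, so hesk must be the functor, of type ⟨⟨t,s⟩,⟨e,t⟩⟩.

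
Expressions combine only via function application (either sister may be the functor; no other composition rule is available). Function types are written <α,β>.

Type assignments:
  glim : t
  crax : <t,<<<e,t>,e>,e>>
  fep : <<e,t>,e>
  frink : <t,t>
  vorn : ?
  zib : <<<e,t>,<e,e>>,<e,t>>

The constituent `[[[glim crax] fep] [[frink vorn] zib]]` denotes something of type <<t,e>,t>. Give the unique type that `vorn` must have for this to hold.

At [[[glim crax] fep] [[frink vorn] zib]] (required: <<t,e>,t>): [[glim crax] fep] is e, which is not a function with range <<t,e>,t>; hence [[frink vorn] zib] is the functor — type <e,<<t,e>,t>>.
At [[frink vorn] zib] (required: <e,<<t,e>,t>>): zib is <<<e,t>,<e,e>>,<e,t>>, which is not a function with range <e,<<t,e>,t>>; hence [frink vorn] is the functor — type <<<<e,t>,<e,e>>,<e,t>>,<e,<<t,e>,t>>>.
At [frink vorn] (required: <<<<e,t>,<e,e>>,<e,t>>,<e,<<t,e>,t>>>): frink is <t,t>, which is not a function with range <<<<e,t>,<e,e>>,<e,t>>,<e,<<t,e>,t>>>; hence vorn is the functor — type <<t,t>,<<<<e,t>,<e,e>>,<e,t>>,<e,<<t,e>,t>>>>.

<<t,t>,<<<<e,t>,<e,e>>,<e,t>>,<e,<<t,e>,t>>>>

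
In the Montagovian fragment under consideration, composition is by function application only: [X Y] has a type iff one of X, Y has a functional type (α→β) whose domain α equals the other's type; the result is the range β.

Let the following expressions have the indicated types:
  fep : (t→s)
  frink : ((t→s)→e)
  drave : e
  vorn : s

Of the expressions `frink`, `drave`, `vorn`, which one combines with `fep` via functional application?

frink

frink — combines: frink : ((t→s)→e) takes fep : (t→s) as argument, giving e.
drave : e — neither side's domain matches the other.
vorn : s — neither side's domain matches the other.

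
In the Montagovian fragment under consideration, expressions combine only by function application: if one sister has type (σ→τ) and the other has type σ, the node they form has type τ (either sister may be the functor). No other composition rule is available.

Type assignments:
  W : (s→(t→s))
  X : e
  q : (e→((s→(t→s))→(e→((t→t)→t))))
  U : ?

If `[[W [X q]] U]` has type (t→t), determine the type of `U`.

[[W [X q]] U] must have type (t→t). The sister [W [X q]] has type (e→((t→t)→t)); that is not a function onto (t→t), so U must be the functor, of type ((e→((t→t)→t))→(t→t)).

((e→((t→t)→t))→(t→t))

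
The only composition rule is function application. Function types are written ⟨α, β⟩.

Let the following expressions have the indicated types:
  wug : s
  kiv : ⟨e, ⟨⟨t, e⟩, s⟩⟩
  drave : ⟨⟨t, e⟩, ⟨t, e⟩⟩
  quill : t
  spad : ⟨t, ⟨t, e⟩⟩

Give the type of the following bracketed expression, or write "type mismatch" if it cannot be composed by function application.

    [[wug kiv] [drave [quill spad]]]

At [wug kiv]: neither s nor ⟨e, ⟨⟨t, e⟩, s⟩⟩ can take the other as argument; the node is ill-typed.

type mismatch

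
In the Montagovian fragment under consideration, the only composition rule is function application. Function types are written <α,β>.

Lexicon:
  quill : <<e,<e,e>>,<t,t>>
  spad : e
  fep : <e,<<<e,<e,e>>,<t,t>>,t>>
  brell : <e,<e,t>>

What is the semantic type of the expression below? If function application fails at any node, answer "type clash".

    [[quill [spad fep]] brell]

[spad fep]: <e,<<<e,<e,e>>,<t,t>>,t>> applied to e yields <<<e,<e,e>>,<t,t>>,t>.
[quill [spad fep]]: <<<e,<e,e>>,<t,t>>,t> applied to <<e,<e,e>>,<t,t>> yields t.
[[quill [spad fep]] brell]: t and <e,<e,t>> cannot combine by function application — type clash.

type clash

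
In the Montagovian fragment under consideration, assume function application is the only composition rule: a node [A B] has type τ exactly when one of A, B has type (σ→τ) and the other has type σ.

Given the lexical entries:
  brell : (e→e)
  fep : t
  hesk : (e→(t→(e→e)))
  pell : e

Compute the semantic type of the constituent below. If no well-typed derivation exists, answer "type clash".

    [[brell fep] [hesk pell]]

type clash

At [brell fep]: neither (e→e) nor t can take the other as argument; the node is ill-typed.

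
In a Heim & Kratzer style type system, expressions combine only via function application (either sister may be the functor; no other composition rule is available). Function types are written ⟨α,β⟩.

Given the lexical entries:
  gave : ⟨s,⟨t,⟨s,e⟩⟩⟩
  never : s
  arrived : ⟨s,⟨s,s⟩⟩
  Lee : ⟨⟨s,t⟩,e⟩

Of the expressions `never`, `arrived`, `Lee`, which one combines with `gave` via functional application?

never

never — combines: gave : ⟨s,⟨t,⟨s,e⟩⟩⟩ takes never : s as argument, giving ⟨t,⟨s,e⟩⟩.
arrived : ⟨s,⟨s,s⟩⟩ — no; gave wants s, and arrived wants s.
Lee : ⟨⟨s,t⟩,e⟩ — no; gave wants s, and Lee wants ⟨s,t⟩.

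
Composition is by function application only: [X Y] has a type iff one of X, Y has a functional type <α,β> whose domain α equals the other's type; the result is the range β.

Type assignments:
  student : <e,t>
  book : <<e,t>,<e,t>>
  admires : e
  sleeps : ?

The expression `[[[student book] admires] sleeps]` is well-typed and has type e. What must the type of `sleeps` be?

<t,e>

For [[[student book] admires] sleeps] to have type e with [[student book] admires] of type t, sleeps must be the function: sleeps : <t,e>.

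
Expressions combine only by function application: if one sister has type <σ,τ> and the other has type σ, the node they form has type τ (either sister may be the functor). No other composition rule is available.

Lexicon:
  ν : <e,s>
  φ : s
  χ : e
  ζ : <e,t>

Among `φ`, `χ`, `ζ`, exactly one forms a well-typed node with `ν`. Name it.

φ : s — no; ν wants e, and φ wants nothing (atomic).
χ — combines: ν : <e,s> takes χ : e as argument, giving s.
ζ : <e,t> — no; ν wants e, and ζ wants e.

χ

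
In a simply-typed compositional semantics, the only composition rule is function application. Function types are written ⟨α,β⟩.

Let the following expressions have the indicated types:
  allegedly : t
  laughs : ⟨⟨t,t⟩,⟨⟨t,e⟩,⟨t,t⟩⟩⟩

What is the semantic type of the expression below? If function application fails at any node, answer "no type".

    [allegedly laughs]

[allegedly laughs]: t with ⟨⟨t,t⟩,⟨⟨t,e⟩,⟨t,t⟩⟩⟩ — neither is a function whose domain matches the other; composition fails here.

no type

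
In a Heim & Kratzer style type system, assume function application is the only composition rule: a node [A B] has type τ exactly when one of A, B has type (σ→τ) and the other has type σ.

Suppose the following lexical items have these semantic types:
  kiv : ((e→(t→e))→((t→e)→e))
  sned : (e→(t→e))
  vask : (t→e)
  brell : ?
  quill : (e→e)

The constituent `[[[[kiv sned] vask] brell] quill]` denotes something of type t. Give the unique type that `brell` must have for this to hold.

For [[[[kiv sned] vask] brell] quill] to have type t with quill of type (e→e), [[[kiv sned] vask] brell] must be the function: [[[kiv sned] vask] brell] : ((e→e)→t).
For [[[kiv sned] vask] brell] to have type ((e→e)→t) with [[kiv sned] vask] of type e, brell must be the function: brell : (e→((e→e)→t)).

(e→((e→e)→t))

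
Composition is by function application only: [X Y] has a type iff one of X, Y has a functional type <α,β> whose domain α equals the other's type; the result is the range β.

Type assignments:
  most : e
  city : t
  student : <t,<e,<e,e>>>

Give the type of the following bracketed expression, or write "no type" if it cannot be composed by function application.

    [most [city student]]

<e,e>

[city student]: <t,<e,<e,e>>> applied to t yields <e,<e,e>>.
[most [city student]]: <e,<e,e>> applied to e yields <e,e>.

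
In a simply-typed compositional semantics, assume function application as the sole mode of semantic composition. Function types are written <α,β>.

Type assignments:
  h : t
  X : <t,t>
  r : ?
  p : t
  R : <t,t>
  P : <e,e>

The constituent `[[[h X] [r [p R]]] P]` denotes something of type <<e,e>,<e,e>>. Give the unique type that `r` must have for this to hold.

<t,<t,<<e,e>,<<e,e>,<e,e>>>>>

At [[[h X] [r [p R]]] P] (required: <<e,e>,<e,e>>): P is <e,e>, which is not a function with range <<e,e>,<e,e>>; hence [[h X] [r [p R]]] is the functor — type <<e,e>,<<e,e>,<e,e>>>.
At [[h X] [r [p R]]] (required: <<e,e>,<<e,e>,<e,e>>>): [h X] is t, which is not a function with range <<e,e>,<<e,e>,<e,e>>>; hence [r [p R]] is the functor — type <t,<<e,e>,<<e,e>,<e,e>>>>.
At [r [p R]] (required: <t,<<e,e>,<<e,e>,<e,e>>>>): [p R] is t, which is not a function with range <t,<<e,e>,<<e,e>,<e,e>>>>; hence r is the functor — type <t,<t,<<e,e>,<<e,e>,<e,e>>>>>.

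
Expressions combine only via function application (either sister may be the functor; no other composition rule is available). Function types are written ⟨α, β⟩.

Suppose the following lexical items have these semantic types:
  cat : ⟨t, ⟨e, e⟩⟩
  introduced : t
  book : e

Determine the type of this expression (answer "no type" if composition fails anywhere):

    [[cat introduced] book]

e

[cat introduced]: functor cat : ⟨t, ⟨e, e⟩⟩, argument introduced : t; result ⟨e, e⟩.
[[cat introduced] book]: functor [cat introduced] : ⟨e, e⟩, argument book : e; result e.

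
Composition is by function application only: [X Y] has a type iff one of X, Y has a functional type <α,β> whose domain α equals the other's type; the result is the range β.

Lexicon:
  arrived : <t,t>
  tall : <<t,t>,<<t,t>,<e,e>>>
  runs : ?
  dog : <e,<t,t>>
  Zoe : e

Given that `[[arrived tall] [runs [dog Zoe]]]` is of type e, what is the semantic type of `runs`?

At [[arrived tall] [runs [dog Zoe]]] (required: e): [arrived tall] is <<t,t>,<e,e>>, which is not a function with range e; hence [runs [dog Zoe]] is the functor — type <<<t,t>,<e,e>>,e>.
At [runs [dog Zoe]] (required: <<<t,t>,<e,e>>,e>): [dog Zoe] is <t,t>, which is not a function with range <<<t,t>,<e,e>>,e>; hence runs is the functor — type <<t,t>,<<<t,t>,<e,e>>,e>>.

<<t,t>,<<<t,t>,<e,e>>,e>>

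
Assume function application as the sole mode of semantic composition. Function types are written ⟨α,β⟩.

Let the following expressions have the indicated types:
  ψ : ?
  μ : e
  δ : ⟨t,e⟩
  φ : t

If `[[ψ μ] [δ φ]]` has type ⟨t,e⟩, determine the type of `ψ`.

[[ψ μ] [δ φ]] is required to be ⟨t,e⟩. [δ φ] : e cannot yield ⟨t,e⟩ as functor, so [ψ μ] : ⟨e,⟨t,e⟩⟩.
[ψ μ] is required to be ⟨e,⟨t,e⟩⟩. μ : e cannot yield ⟨e,⟨t,e⟩⟩ as functor, so ψ : ⟨e,⟨e,⟨t,e⟩⟩⟩.

⟨e,⟨e,⟨t,e⟩⟩⟩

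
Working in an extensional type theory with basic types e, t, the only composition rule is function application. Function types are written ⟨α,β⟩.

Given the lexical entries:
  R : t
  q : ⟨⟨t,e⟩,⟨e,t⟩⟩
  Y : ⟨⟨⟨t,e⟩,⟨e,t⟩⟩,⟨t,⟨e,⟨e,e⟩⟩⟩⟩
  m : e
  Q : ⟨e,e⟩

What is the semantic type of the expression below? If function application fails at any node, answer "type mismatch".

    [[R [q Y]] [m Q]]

⟨e,e⟩

[q Y]: Y is ⟨⟨⟨t,e⟩,⟨e,t⟩⟩,⟨t,⟨e,⟨e,e⟩⟩⟩⟩, q is ⟨⟨t,e⟩,⟨e,t⟩⟩; result ⟨t,⟨e,⟨e,e⟩⟩⟩.
[R [q Y]]: [q Y] is ⟨t,⟨e,⟨e,e⟩⟩⟩, R is t; result ⟨e,⟨e,e⟩⟩.
[m Q]: Q is ⟨e,e⟩, m is e; result e.
[[R [q Y]] [m Q]]: [R [q Y]] is ⟨e,⟨e,e⟩⟩, [m Q] is e; result ⟨e,e⟩.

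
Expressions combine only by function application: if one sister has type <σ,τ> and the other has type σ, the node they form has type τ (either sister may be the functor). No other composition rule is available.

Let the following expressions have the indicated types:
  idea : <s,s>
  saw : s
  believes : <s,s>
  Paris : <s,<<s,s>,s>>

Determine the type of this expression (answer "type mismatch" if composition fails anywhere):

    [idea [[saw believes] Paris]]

[saw believes]: <s,s> applied to s yields s.
[[saw believes] Paris]: <s,<<s,s>,s>> applied to s yields <<s,s>,s>.
[idea [[saw believes] Paris]]: <<s,s>,s> applied to <s,s> yields s.

s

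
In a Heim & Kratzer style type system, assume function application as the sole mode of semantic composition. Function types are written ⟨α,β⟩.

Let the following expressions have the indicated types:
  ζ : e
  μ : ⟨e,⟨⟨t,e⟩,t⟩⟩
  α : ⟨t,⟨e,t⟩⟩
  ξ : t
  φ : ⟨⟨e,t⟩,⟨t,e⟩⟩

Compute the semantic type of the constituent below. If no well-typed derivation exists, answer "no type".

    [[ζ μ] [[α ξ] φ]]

t

[ζ μ] — μ of type ⟨e,⟨⟨t,e⟩,t⟩⟩ combines with ζ of type e: type ⟨⟨t,e⟩,t⟩.
[α ξ] — α of type ⟨t,⟨e,t⟩⟩ combines with ξ of type t: type ⟨e,t⟩.
[[α ξ] φ] — φ of type ⟨⟨e,t⟩,⟨t,e⟩⟩ combines with [α ξ] of type ⟨e,t⟩: type ⟨t,e⟩.
[[ζ μ] [[α ξ] φ]] — [ζ μ] of type ⟨⟨t,e⟩,t⟩ combines with [[α ξ] φ] of type ⟨t,e⟩: type t.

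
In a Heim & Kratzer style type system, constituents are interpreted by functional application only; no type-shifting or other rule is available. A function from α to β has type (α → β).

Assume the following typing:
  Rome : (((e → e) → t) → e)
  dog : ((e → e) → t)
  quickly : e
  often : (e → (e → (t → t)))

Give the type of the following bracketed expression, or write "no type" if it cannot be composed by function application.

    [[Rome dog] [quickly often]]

(t → t)

[Rome dog]: Rome is (((e → e) → t) → e), dog is ((e → e) → t); result e.
[quickly often]: often is (e → (e → (t → t))), quickly is e; result (e → (t → t)).
[[Rome dog] [quickly often]]: [quickly often] is (e → (t → t)), [Rome dog] is e; result (t → t).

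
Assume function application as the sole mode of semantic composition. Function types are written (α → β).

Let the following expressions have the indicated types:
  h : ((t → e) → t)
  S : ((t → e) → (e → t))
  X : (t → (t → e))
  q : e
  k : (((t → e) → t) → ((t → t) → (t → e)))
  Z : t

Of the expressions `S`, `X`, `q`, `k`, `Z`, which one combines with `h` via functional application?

S : ((t → e) → (e → t)) — h needs (t → e); S needs (t → e); neither fits.
X : (t → (t → e)) — h needs (t → e); X needs t; neither fits.
q : e — h needs (t → e); q needs nothing (atomic); neither fits.
k — combines: k : (((t → e) → t) → ((t → t) → (t → e))) takes h : ((t → e) → t) as argument, giving ((t → t) → (t → e)).
Z : t — h needs (t → e); Z needs nothing (atomic); neither fits.

k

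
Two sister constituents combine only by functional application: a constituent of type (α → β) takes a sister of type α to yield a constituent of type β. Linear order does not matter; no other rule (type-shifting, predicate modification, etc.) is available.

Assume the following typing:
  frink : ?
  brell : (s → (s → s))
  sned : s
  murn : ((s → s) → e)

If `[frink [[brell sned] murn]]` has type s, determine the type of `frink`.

For [frink [[brell sned] murn]] to have type s with [[brell sned] murn] of type e, frink must be the function: frink : (e → s).

(e → s)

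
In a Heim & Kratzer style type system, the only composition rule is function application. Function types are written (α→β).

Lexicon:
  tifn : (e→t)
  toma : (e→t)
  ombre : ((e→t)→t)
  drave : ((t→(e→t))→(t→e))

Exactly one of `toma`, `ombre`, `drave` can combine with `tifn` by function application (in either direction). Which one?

ombre

toma : (e→t) — does not combine with tifn.
ombre — combines: ombre : ((e→t)→t) takes tifn : (e→t) as argument, giving t.
drave : ((t→(e→t))→(t→e)) — does not combine with tifn.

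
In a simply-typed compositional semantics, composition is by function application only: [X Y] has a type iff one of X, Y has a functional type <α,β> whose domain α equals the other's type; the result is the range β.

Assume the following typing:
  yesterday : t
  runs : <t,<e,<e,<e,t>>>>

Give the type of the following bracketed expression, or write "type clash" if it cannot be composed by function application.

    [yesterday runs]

[yesterday runs]: functor runs : <t,<e,<e,<e,t>>>>, argument yesterday : t; result <e,<e,<e,t>>>.

<e,<e,<e,t>>>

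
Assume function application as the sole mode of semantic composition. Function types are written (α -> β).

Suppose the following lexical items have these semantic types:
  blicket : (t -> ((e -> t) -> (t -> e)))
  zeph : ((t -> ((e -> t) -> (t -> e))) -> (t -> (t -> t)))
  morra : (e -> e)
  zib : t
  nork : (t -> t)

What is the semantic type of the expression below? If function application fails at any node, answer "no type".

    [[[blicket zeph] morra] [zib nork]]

[blicket zeph]: ((t -> ((e -> t) -> (t -> e))) -> (t -> (t -> t))) applied to (t -> ((e -> t) -> (t -> e))) yields (t -> (t -> t)).
[[blicket zeph] morra]: (t -> (t -> t)) and (e -> e) cannot combine by function application — type clash.

no type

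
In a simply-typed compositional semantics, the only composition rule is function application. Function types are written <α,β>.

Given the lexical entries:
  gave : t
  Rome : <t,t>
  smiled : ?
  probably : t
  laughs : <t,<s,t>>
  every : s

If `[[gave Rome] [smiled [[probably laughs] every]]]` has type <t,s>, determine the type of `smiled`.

[[gave Rome] [smiled [[probably laughs] every]]] must have type <t,s>. The sister [gave Rome] has type t; that is not a function onto <t,s>, so [smiled [[probably laughs] every]] must be the functor, of type <t,<t,s>>.
[smiled [[probably laughs] every]] must have type <t,<t,s>>. The sister [[probably laughs] every] has type t; that is not a function onto <t,<t,s>>, so smiled must be the functor, of type <t,<t,<t,s>>>.

<t,<t,<t,s>>>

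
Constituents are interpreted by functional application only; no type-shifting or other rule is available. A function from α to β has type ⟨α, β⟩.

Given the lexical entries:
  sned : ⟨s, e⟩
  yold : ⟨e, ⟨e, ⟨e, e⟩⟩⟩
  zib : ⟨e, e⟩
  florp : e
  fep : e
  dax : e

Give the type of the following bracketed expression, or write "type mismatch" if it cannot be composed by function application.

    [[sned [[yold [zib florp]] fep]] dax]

type mismatch

At [zib florp], zib : ⟨e, e⟩ takes florp : e, giving e.
At [yold [zib florp]], yold : ⟨e, ⟨e, ⟨e, e⟩⟩⟩ takes [zib florp] : e, giving ⟨e, ⟨e, e⟩⟩.
At [[yold [zib florp]] fep], [yold [zib florp]] : ⟨e, ⟨e, e⟩⟩ takes fep : e, giving ⟨e, e⟩.
[sned [[yold [zib florp]] fep]]: ⟨s, e⟩ and ⟨e, e⟩ cannot combine by function application — type clash.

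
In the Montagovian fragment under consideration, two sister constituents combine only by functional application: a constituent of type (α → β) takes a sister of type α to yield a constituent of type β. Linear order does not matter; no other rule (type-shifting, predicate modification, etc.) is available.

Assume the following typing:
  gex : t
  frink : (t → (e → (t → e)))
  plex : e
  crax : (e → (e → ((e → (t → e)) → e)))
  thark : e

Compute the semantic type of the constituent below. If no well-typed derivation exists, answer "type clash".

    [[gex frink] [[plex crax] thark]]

[gex frink] — frink of type (t → (e → (t → e))) combines with gex of type t: type (e → (t → e)).
[plex crax] — crax of type (e → (e → ((e → (t → e)) → e))) combines with plex of type e: type (e → ((e → (t → e)) → e)).
[[plex crax] thark] — [plex crax] of type (e → ((e → (t → e)) → e)) combines with thark of type e: type ((e → (t → e)) → e).
[[gex frink] [[plex crax] thark]] — [[plex crax] thark] of type ((e → (t → e)) → e) combines with [gex frink] of type (e → (t → e)): type e.

e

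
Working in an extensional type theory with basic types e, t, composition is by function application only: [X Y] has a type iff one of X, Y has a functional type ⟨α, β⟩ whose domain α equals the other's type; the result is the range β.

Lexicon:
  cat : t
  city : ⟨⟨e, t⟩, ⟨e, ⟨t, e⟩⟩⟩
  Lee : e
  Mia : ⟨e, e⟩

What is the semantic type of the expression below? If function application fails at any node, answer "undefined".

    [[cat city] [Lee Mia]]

undefined

[cat city]: t and ⟨⟨e, t⟩, ⟨e, ⟨t, e⟩⟩⟩ cannot combine by function application — type clash.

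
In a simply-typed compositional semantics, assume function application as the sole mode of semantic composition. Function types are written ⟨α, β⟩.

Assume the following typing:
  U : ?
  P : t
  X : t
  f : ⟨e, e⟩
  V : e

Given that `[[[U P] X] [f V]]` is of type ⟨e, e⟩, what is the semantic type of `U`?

⟨t, ⟨t, ⟨e, ⟨e, e⟩⟩⟩⟩

At [[[U P] X] [f V]] (required: ⟨e, e⟩): [f V] is e, which is not a function with range ⟨e, e⟩; hence [[U P] X] is the functor — type ⟨e, ⟨e, e⟩⟩.
At [[U P] X] (required: ⟨e, ⟨e, e⟩⟩): X is t, which is not a function with range ⟨e, ⟨e, e⟩⟩; hence [U P] is the functor — type ⟨t, ⟨e, ⟨e, e⟩⟩⟩.
At [U P] (required: ⟨t, ⟨e, ⟨e, e⟩⟩⟩): P is t, which is not a function with range ⟨t, ⟨e, ⟨e, e⟩⟩⟩; hence U is the functor — type ⟨t, ⟨t, ⟨e, ⟨e, e⟩⟩⟩⟩.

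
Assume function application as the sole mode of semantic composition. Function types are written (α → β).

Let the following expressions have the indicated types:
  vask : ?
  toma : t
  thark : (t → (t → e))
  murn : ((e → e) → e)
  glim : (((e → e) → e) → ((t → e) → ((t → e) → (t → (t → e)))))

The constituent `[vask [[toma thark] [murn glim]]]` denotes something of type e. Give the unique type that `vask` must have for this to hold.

For [vask [[toma thark] [murn glim]]] to have type e with [[toma thark] [murn glim]] of type ((t → e) → (t → (t → e))), vask must be the function: vask : (((t → e) → (t → (t → e))) → e).

(((t → e) → (t → (t → e))) → e)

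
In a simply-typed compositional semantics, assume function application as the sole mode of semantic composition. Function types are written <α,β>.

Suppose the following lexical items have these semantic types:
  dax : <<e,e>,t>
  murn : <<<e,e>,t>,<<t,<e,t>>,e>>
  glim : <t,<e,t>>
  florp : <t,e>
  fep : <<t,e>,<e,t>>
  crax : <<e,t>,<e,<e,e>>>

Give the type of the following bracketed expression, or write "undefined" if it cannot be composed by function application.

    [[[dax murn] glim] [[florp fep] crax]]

<e,e>

[dax murn]: murn is <<<e,e>,t>,<<t,<e,t>>,e>>, dax is <<e,e>,t>; result <<t,<e,t>>,e>.
[[dax murn] glim]: [dax murn] is <<t,<e,t>>,e>, glim is <t,<e,t>>; result e.
[florp fep]: fep is <<t,e>,<e,t>>, florp is <t,e>; result <e,t>.
[[florp fep] crax]: crax is <<e,t>,<e,<e,e>>>, [florp fep] is <e,t>; result <e,<e,e>>.
[[[dax murn] glim] [[florp fep] crax]]: [[florp fep] crax] is <e,<e,e>>, [[dax murn] glim] is e; result <e,e>.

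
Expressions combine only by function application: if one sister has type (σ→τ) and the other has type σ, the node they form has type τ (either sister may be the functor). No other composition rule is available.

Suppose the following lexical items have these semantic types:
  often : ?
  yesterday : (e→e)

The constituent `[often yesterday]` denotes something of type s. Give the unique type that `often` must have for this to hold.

((e→e)→s)

[often yesterday] is required to be s. yesterday : (e→e) cannot yield s as functor, so often : ((e→e)→s).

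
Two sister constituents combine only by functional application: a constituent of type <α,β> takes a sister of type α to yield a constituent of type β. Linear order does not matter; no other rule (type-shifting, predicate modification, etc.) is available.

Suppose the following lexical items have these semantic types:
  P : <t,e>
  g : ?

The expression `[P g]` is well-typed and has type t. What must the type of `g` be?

<<t,e>,t>

[P g] is required to be t. P : <t,e> cannot yield t as functor, so g : <<t,e>,t>.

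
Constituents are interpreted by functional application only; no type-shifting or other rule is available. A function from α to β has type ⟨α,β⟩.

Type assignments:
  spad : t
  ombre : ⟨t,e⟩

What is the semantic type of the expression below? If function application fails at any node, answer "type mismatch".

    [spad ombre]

e

At [spad ombre], ombre : ⟨t,e⟩ takes spad : t, giving e.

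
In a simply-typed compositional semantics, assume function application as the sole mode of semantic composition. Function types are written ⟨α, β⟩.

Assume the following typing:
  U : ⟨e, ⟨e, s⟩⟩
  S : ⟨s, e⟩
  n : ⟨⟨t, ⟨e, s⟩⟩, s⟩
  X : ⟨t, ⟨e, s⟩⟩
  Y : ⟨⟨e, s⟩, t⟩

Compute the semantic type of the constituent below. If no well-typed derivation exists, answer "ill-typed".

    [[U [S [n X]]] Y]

[n X] — n of type ⟨⟨t, ⟨e, s⟩⟩, s⟩ combines with X of type ⟨t, ⟨e, s⟩⟩: type s.
[S [n X]] — S of type ⟨s, e⟩ combines with [n X] of type s: type e.
[U [S [n X]]] — U of type ⟨e, ⟨e, s⟩⟩ combines with [S [n X]] of type e: type ⟨e, s⟩.
[[U [S [n X]]] Y] — Y of type ⟨⟨e, s⟩, t⟩ combines with [U [S [n X]]] of type ⟨e, s⟩: type t.

t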